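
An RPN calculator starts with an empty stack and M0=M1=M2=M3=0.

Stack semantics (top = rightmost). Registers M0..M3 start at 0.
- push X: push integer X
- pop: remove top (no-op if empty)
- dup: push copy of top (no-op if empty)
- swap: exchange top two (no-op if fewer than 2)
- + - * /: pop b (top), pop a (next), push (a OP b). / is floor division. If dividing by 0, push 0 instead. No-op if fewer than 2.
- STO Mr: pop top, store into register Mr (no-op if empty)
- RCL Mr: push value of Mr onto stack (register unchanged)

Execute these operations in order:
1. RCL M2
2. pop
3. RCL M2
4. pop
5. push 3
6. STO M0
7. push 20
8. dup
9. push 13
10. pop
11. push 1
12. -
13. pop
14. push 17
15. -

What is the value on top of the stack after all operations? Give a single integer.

Answer: 3

Derivation:
After op 1 (RCL M2): stack=[0] mem=[0,0,0,0]
After op 2 (pop): stack=[empty] mem=[0,0,0,0]
After op 3 (RCL M2): stack=[0] mem=[0,0,0,0]
After op 4 (pop): stack=[empty] mem=[0,0,0,0]
After op 5 (push 3): stack=[3] mem=[0,0,0,0]
After op 6 (STO M0): stack=[empty] mem=[3,0,0,0]
After op 7 (push 20): stack=[20] mem=[3,0,0,0]
After op 8 (dup): stack=[20,20] mem=[3,0,0,0]
After op 9 (push 13): stack=[20,20,13] mem=[3,0,0,0]
After op 10 (pop): stack=[20,20] mem=[3,0,0,0]
After op 11 (push 1): stack=[20,20,1] mem=[3,0,0,0]
After op 12 (-): stack=[20,19] mem=[3,0,0,0]
After op 13 (pop): stack=[20] mem=[3,0,0,0]
After op 14 (push 17): stack=[20,17] mem=[3,0,0,0]
After op 15 (-): stack=[3] mem=[3,0,0,0]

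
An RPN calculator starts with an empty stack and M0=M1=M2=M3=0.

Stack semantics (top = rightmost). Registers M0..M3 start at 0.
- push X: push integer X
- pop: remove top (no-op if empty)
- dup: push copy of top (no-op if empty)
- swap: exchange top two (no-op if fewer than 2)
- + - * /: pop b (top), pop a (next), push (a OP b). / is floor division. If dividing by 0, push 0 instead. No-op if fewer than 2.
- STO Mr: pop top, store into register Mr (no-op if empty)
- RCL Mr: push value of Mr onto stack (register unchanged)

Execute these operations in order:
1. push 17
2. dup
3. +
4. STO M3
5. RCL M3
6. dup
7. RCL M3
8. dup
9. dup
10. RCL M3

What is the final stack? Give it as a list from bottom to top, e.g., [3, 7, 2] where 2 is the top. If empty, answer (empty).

After op 1 (push 17): stack=[17] mem=[0,0,0,0]
After op 2 (dup): stack=[17,17] mem=[0,0,0,0]
After op 3 (+): stack=[34] mem=[0,0,0,0]
After op 4 (STO M3): stack=[empty] mem=[0,0,0,34]
After op 5 (RCL M3): stack=[34] mem=[0,0,0,34]
After op 6 (dup): stack=[34,34] mem=[0,0,0,34]
After op 7 (RCL M3): stack=[34,34,34] mem=[0,0,0,34]
After op 8 (dup): stack=[34,34,34,34] mem=[0,0,0,34]
After op 9 (dup): stack=[34,34,34,34,34] mem=[0,0,0,34]
After op 10 (RCL M3): stack=[34,34,34,34,34,34] mem=[0,0,0,34]

Answer: [34, 34, 34, 34, 34, 34]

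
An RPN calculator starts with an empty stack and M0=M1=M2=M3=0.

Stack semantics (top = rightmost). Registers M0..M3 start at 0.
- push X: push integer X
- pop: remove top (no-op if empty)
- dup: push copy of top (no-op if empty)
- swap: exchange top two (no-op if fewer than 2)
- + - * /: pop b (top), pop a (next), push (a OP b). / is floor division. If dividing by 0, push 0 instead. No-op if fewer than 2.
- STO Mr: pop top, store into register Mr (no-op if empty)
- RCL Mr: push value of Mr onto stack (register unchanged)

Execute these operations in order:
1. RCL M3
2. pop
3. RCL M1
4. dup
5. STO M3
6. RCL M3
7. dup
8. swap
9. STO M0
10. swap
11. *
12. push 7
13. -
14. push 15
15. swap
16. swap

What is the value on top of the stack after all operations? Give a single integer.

Answer: 15

Derivation:
After op 1 (RCL M3): stack=[0] mem=[0,0,0,0]
After op 2 (pop): stack=[empty] mem=[0,0,0,0]
After op 3 (RCL M1): stack=[0] mem=[0,0,0,0]
After op 4 (dup): stack=[0,0] mem=[0,0,0,0]
After op 5 (STO M3): stack=[0] mem=[0,0,0,0]
After op 6 (RCL M3): stack=[0,0] mem=[0,0,0,0]
After op 7 (dup): stack=[0,0,0] mem=[0,0,0,0]
After op 8 (swap): stack=[0,0,0] mem=[0,0,0,0]
After op 9 (STO M0): stack=[0,0] mem=[0,0,0,0]
After op 10 (swap): stack=[0,0] mem=[0,0,0,0]
After op 11 (*): stack=[0] mem=[0,0,0,0]
After op 12 (push 7): stack=[0,7] mem=[0,0,0,0]
After op 13 (-): stack=[-7] mem=[0,0,0,0]
After op 14 (push 15): stack=[-7,15] mem=[0,0,0,0]
After op 15 (swap): stack=[15,-7] mem=[0,0,0,0]
After op 16 (swap): stack=[-7,15] mem=[0,0,0,0]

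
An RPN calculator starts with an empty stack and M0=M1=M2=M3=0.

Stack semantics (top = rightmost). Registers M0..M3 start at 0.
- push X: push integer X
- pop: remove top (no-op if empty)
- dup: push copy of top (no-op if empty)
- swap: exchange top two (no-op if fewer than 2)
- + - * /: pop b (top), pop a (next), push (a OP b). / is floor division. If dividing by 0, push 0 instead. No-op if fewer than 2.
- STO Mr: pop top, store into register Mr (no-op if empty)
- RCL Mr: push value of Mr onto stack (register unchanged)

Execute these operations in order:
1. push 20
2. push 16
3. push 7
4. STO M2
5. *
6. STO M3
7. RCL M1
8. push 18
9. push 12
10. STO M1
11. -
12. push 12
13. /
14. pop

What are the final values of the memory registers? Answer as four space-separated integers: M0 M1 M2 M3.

Answer: 0 12 7 320

Derivation:
After op 1 (push 20): stack=[20] mem=[0,0,0,0]
After op 2 (push 16): stack=[20,16] mem=[0,0,0,0]
After op 3 (push 7): stack=[20,16,7] mem=[0,0,0,0]
After op 4 (STO M2): stack=[20,16] mem=[0,0,7,0]
After op 5 (*): stack=[320] mem=[0,0,7,0]
After op 6 (STO M3): stack=[empty] mem=[0,0,7,320]
After op 7 (RCL M1): stack=[0] mem=[0,0,7,320]
After op 8 (push 18): stack=[0,18] mem=[0,0,7,320]
After op 9 (push 12): stack=[0,18,12] mem=[0,0,7,320]
After op 10 (STO M1): stack=[0,18] mem=[0,12,7,320]
After op 11 (-): stack=[-18] mem=[0,12,7,320]
After op 12 (push 12): stack=[-18,12] mem=[0,12,7,320]
After op 13 (/): stack=[-2] mem=[0,12,7,320]
After op 14 (pop): stack=[empty] mem=[0,12,7,320]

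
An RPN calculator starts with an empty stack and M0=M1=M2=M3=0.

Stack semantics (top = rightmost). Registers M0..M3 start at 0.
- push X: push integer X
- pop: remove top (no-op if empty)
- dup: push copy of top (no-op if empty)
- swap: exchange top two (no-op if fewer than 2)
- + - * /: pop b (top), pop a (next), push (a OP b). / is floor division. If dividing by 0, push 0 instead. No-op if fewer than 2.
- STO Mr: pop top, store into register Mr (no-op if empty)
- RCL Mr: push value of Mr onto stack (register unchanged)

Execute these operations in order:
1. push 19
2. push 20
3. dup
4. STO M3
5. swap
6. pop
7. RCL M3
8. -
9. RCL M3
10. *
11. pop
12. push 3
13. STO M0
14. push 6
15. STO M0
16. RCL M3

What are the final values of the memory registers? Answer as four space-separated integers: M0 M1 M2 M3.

Answer: 6 0 0 20

Derivation:
After op 1 (push 19): stack=[19] mem=[0,0,0,0]
After op 2 (push 20): stack=[19,20] mem=[0,0,0,0]
After op 3 (dup): stack=[19,20,20] mem=[0,0,0,0]
After op 4 (STO M3): stack=[19,20] mem=[0,0,0,20]
After op 5 (swap): stack=[20,19] mem=[0,0,0,20]
After op 6 (pop): stack=[20] mem=[0,0,0,20]
After op 7 (RCL M3): stack=[20,20] mem=[0,0,0,20]
After op 8 (-): stack=[0] mem=[0,0,0,20]
After op 9 (RCL M3): stack=[0,20] mem=[0,0,0,20]
After op 10 (*): stack=[0] mem=[0,0,0,20]
After op 11 (pop): stack=[empty] mem=[0,0,0,20]
After op 12 (push 3): stack=[3] mem=[0,0,0,20]
After op 13 (STO M0): stack=[empty] mem=[3,0,0,20]
After op 14 (push 6): stack=[6] mem=[3,0,0,20]
After op 15 (STO M0): stack=[empty] mem=[6,0,0,20]
After op 16 (RCL M3): stack=[20] mem=[6,0,0,20]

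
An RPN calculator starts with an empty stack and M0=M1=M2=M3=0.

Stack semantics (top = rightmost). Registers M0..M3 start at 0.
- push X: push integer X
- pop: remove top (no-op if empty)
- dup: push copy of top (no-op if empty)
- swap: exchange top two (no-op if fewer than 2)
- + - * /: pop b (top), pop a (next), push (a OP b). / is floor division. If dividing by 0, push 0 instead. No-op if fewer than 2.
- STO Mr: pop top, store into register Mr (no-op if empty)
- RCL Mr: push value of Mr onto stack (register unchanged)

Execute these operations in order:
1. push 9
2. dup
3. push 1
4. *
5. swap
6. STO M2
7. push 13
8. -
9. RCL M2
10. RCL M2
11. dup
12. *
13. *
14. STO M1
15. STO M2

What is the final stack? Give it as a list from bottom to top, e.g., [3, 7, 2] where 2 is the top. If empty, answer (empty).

Answer: (empty)

Derivation:
After op 1 (push 9): stack=[9] mem=[0,0,0,0]
After op 2 (dup): stack=[9,9] mem=[0,0,0,0]
After op 3 (push 1): stack=[9,9,1] mem=[0,0,0,0]
After op 4 (*): stack=[9,9] mem=[0,0,0,0]
After op 5 (swap): stack=[9,9] mem=[0,0,0,0]
After op 6 (STO M2): stack=[9] mem=[0,0,9,0]
After op 7 (push 13): stack=[9,13] mem=[0,0,9,0]
After op 8 (-): stack=[-4] mem=[0,0,9,0]
After op 9 (RCL M2): stack=[-4,9] mem=[0,0,9,0]
After op 10 (RCL M2): stack=[-4,9,9] mem=[0,0,9,0]
After op 11 (dup): stack=[-4,9,9,9] mem=[0,0,9,0]
After op 12 (*): stack=[-4,9,81] mem=[0,0,9,0]
After op 13 (*): stack=[-4,729] mem=[0,0,9,0]
After op 14 (STO M1): stack=[-4] mem=[0,729,9,0]
After op 15 (STO M2): stack=[empty] mem=[0,729,-4,0]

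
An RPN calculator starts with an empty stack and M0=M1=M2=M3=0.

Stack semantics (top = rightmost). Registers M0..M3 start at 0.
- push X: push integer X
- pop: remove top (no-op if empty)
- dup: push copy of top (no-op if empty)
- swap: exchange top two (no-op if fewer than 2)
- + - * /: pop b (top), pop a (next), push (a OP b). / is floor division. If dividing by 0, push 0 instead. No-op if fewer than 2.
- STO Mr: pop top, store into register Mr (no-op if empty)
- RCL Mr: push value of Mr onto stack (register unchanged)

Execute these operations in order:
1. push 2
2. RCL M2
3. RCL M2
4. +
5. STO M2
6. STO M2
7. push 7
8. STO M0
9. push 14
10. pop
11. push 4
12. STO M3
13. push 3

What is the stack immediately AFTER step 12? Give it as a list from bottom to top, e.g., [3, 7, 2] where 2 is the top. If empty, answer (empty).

After op 1 (push 2): stack=[2] mem=[0,0,0,0]
After op 2 (RCL M2): stack=[2,0] mem=[0,0,0,0]
After op 3 (RCL M2): stack=[2,0,0] mem=[0,0,0,0]
After op 4 (+): stack=[2,0] mem=[0,0,0,0]
After op 5 (STO M2): stack=[2] mem=[0,0,0,0]
After op 6 (STO M2): stack=[empty] mem=[0,0,2,0]
After op 7 (push 7): stack=[7] mem=[0,0,2,0]
After op 8 (STO M0): stack=[empty] mem=[7,0,2,0]
After op 9 (push 14): stack=[14] mem=[7,0,2,0]
After op 10 (pop): stack=[empty] mem=[7,0,2,0]
After op 11 (push 4): stack=[4] mem=[7,0,2,0]
After op 12 (STO M3): stack=[empty] mem=[7,0,2,4]

(empty)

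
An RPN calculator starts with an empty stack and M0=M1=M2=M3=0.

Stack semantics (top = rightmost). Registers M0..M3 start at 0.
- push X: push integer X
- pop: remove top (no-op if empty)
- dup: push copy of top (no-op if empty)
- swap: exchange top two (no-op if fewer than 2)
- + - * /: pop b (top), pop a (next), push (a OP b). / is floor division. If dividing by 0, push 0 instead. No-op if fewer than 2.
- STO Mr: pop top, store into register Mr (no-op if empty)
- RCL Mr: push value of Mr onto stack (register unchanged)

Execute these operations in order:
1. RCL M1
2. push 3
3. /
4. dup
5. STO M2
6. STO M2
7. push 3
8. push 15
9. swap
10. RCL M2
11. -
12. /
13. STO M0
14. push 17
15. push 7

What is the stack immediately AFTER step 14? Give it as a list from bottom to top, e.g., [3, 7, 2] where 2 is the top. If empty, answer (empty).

After op 1 (RCL M1): stack=[0] mem=[0,0,0,0]
After op 2 (push 3): stack=[0,3] mem=[0,0,0,0]
After op 3 (/): stack=[0] mem=[0,0,0,0]
After op 4 (dup): stack=[0,0] mem=[0,0,0,0]
After op 5 (STO M2): stack=[0] mem=[0,0,0,0]
After op 6 (STO M2): stack=[empty] mem=[0,0,0,0]
After op 7 (push 3): stack=[3] mem=[0,0,0,0]
After op 8 (push 15): stack=[3,15] mem=[0,0,0,0]
After op 9 (swap): stack=[15,3] mem=[0,0,0,0]
After op 10 (RCL M2): stack=[15,3,0] mem=[0,0,0,0]
After op 11 (-): stack=[15,3] mem=[0,0,0,0]
After op 12 (/): stack=[5] mem=[0,0,0,0]
After op 13 (STO M0): stack=[empty] mem=[5,0,0,0]
After op 14 (push 17): stack=[17] mem=[5,0,0,0]

[17]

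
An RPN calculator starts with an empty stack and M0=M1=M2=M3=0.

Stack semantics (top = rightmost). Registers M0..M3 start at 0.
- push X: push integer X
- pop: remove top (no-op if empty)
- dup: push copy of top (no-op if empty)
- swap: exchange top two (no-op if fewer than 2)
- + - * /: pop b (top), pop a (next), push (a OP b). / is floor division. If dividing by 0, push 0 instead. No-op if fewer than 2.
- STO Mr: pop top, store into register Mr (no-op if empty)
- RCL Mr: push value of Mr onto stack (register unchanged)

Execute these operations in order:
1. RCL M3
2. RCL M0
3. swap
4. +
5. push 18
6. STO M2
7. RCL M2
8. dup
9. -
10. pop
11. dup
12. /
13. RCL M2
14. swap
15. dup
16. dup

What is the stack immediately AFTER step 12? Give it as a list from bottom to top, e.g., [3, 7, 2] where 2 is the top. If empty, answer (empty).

After op 1 (RCL M3): stack=[0] mem=[0,0,0,0]
After op 2 (RCL M0): stack=[0,0] mem=[0,0,0,0]
After op 3 (swap): stack=[0,0] mem=[0,0,0,0]
After op 4 (+): stack=[0] mem=[0,0,0,0]
After op 5 (push 18): stack=[0,18] mem=[0,0,0,0]
After op 6 (STO M2): stack=[0] mem=[0,0,18,0]
After op 7 (RCL M2): stack=[0,18] mem=[0,0,18,0]
After op 8 (dup): stack=[0,18,18] mem=[0,0,18,0]
After op 9 (-): stack=[0,0] mem=[0,0,18,0]
After op 10 (pop): stack=[0] mem=[0,0,18,0]
After op 11 (dup): stack=[0,0] mem=[0,0,18,0]
After op 12 (/): stack=[0] mem=[0,0,18,0]

[0]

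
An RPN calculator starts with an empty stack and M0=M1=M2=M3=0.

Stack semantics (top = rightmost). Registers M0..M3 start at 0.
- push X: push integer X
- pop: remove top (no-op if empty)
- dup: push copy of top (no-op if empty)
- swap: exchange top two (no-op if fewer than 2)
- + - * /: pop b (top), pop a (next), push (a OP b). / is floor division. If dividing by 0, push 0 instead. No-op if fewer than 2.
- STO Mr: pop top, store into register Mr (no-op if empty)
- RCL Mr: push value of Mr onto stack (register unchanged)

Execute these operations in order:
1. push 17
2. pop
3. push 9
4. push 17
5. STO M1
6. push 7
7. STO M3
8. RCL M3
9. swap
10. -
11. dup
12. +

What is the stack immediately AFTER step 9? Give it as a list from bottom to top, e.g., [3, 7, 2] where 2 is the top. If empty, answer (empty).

After op 1 (push 17): stack=[17] mem=[0,0,0,0]
After op 2 (pop): stack=[empty] mem=[0,0,0,0]
After op 3 (push 9): stack=[9] mem=[0,0,0,0]
After op 4 (push 17): stack=[9,17] mem=[0,0,0,0]
After op 5 (STO M1): stack=[9] mem=[0,17,0,0]
After op 6 (push 7): stack=[9,7] mem=[0,17,0,0]
After op 7 (STO M3): stack=[9] mem=[0,17,0,7]
After op 8 (RCL M3): stack=[9,7] mem=[0,17,0,7]
After op 9 (swap): stack=[7,9] mem=[0,17,0,7]

[7, 9]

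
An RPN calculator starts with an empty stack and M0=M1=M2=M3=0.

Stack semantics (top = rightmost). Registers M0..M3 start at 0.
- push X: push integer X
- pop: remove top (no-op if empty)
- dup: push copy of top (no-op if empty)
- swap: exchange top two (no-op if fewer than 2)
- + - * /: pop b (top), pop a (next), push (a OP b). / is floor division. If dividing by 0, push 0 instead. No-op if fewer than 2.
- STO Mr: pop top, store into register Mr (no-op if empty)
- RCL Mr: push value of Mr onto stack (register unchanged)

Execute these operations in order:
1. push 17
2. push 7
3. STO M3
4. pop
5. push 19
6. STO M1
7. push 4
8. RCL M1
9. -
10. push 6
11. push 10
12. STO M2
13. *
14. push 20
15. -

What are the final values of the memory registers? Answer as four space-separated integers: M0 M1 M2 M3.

After op 1 (push 17): stack=[17] mem=[0,0,0,0]
After op 2 (push 7): stack=[17,7] mem=[0,0,0,0]
After op 3 (STO M3): stack=[17] mem=[0,0,0,7]
After op 4 (pop): stack=[empty] mem=[0,0,0,7]
After op 5 (push 19): stack=[19] mem=[0,0,0,7]
After op 6 (STO M1): stack=[empty] mem=[0,19,0,7]
After op 7 (push 4): stack=[4] mem=[0,19,0,7]
After op 8 (RCL M1): stack=[4,19] mem=[0,19,0,7]
After op 9 (-): stack=[-15] mem=[0,19,0,7]
After op 10 (push 6): stack=[-15,6] mem=[0,19,0,7]
After op 11 (push 10): stack=[-15,6,10] mem=[0,19,0,7]
After op 12 (STO M2): stack=[-15,6] mem=[0,19,10,7]
After op 13 (*): stack=[-90] mem=[0,19,10,7]
After op 14 (push 20): stack=[-90,20] mem=[0,19,10,7]
After op 15 (-): stack=[-110] mem=[0,19,10,7]

Answer: 0 19 10 7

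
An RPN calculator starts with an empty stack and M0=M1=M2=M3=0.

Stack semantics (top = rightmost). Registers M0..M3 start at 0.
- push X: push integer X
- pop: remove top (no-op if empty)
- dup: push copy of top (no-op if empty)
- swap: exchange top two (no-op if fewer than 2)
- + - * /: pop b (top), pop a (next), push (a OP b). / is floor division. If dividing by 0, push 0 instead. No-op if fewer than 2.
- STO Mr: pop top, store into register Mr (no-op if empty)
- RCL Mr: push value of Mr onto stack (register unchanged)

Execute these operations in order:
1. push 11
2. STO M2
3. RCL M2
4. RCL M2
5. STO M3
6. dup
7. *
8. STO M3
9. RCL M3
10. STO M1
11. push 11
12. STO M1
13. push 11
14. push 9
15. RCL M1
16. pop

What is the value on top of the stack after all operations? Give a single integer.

After op 1 (push 11): stack=[11] mem=[0,0,0,0]
After op 2 (STO M2): stack=[empty] mem=[0,0,11,0]
After op 3 (RCL M2): stack=[11] mem=[0,0,11,0]
After op 4 (RCL M2): stack=[11,11] mem=[0,0,11,0]
After op 5 (STO M3): stack=[11] mem=[0,0,11,11]
After op 6 (dup): stack=[11,11] mem=[0,0,11,11]
After op 7 (*): stack=[121] mem=[0,0,11,11]
After op 8 (STO M3): stack=[empty] mem=[0,0,11,121]
After op 9 (RCL M3): stack=[121] mem=[0,0,11,121]
After op 10 (STO M1): stack=[empty] mem=[0,121,11,121]
After op 11 (push 11): stack=[11] mem=[0,121,11,121]
After op 12 (STO M1): stack=[empty] mem=[0,11,11,121]
After op 13 (push 11): stack=[11] mem=[0,11,11,121]
After op 14 (push 9): stack=[11,9] mem=[0,11,11,121]
After op 15 (RCL M1): stack=[11,9,11] mem=[0,11,11,121]
After op 16 (pop): stack=[11,9] mem=[0,11,11,121]

Answer: 9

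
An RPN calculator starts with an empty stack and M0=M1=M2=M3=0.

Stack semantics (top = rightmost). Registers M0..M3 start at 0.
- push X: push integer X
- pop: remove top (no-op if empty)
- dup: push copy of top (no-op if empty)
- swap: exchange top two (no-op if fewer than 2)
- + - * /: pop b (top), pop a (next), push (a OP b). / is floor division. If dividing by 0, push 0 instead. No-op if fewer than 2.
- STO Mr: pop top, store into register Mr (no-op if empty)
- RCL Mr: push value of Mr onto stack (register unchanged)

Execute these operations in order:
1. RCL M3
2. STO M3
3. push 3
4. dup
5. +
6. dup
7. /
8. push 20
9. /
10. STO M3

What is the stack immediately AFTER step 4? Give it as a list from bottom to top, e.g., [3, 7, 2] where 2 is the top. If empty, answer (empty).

After op 1 (RCL M3): stack=[0] mem=[0,0,0,0]
After op 2 (STO M3): stack=[empty] mem=[0,0,0,0]
After op 3 (push 3): stack=[3] mem=[0,0,0,0]
After op 4 (dup): stack=[3,3] mem=[0,0,0,0]

[3, 3]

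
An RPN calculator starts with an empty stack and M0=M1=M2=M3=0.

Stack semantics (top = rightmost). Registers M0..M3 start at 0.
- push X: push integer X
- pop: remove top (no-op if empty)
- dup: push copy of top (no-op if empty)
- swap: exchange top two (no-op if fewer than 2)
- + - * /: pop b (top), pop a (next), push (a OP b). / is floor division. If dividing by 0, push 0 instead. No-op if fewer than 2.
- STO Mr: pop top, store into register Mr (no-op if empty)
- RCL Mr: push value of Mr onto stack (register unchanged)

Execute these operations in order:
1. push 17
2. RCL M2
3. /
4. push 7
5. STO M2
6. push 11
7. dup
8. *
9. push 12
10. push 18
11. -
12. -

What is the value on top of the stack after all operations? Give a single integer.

Answer: 127

Derivation:
After op 1 (push 17): stack=[17] mem=[0,0,0,0]
After op 2 (RCL M2): stack=[17,0] mem=[0,0,0,0]
After op 3 (/): stack=[0] mem=[0,0,0,0]
After op 4 (push 7): stack=[0,7] mem=[0,0,0,0]
After op 5 (STO M2): stack=[0] mem=[0,0,7,0]
After op 6 (push 11): stack=[0,11] mem=[0,0,7,0]
After op 7 (dup): stack=[0,11,11] mem=[0,0,7,0]
After op 8 (*): stack=[0,121] mem=[0,0,7,0]
After op 9 (push 12): stack=[0,121,12] mem=[0,0,7,0]
After op 10 (push 18): stack=[0,121,12,18] mem=[0,0,7,0]
After op 11 (-): stack=[0,121,-6] mem=[0,0,7,0]
After op 12 (-): stack=[0,127] mem=[0,0,7,0]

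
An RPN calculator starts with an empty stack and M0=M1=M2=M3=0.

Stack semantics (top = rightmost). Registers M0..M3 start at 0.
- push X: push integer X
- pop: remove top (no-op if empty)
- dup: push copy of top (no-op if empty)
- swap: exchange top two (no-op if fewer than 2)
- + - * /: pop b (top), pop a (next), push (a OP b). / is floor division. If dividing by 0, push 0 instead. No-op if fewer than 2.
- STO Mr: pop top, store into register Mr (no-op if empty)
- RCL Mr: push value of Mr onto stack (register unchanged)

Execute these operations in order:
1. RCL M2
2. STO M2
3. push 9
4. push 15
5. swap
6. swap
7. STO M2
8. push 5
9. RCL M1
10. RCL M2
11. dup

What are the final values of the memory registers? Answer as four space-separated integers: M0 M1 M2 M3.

Answer: 0 0 15 0

Derivation:
After op 1 (RCL M2): stack=[0] mem=[0,0,0,0]
After op 2 (STO M2): stack=[empty] mem=[0,0,0,0]
After op 3 (push 9): stack=[9] mem=[0,0,0,0]
After op 4 (push 15): stack=[9,15] mem=[0,0,0,0]
After op 5 (swap): stack=[15,9] mem=[0,0,0,0]
After op 6 (swap): stack=[9,15] mem=[0,0,0,0]
After op 7 (STO M2): stack=[9] mem=[0,0,15,0]
After op 8 (push 5): stack=[9,5] mem=[0,0,15,0]
After op 9 (RCL M1): stack=[9,5,0] mem=[0,0,15,0]
After op 10 (RCL M2): stack=[9,5,0,15] mem=[0,0,15,0]
After op 11 (dup): stack=[9,5,0,15,15] mem=[0,0,15,0]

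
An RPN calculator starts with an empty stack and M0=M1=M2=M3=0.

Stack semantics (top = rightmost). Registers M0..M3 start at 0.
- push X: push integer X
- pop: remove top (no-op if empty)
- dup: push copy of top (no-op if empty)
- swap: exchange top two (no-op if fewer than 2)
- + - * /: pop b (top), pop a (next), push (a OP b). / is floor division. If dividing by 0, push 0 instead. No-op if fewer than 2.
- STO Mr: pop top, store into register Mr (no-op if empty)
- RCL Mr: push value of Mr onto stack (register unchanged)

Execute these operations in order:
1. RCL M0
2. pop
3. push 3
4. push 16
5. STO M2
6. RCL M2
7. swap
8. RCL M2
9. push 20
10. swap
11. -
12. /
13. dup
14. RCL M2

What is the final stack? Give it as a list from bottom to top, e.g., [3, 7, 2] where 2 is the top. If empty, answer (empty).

After op 1 (RCL M0): stack=[0] mem=[0,0,0,0]
After op 2 (pop): stack=[empty] mem=[0,0,0,0]
After op 3 (push 3): stack=[3] mem=[0,0,0,0]
After op 4 (push 16): stack=[3,16] mem=[0,0,0,0]
After op 5 (STO M2): stack=[3] mem=[0,0,16,0]
After op 6 (RCL M2): stack=[3,16] mem=[0,0,16,0]
After op 7 (swap): stack=[16,3] mem=[0,0,16,0]
After op 8 (RCL M2): stack=[16,3,16] mem=[0,0,16,0]
After op 9 (push 20): stack=[16,3,16,20] mem=[0,0,16,0]
After op 10 (swap): stack=[16,3,20,16] mem=[0,0,16,0]
After op 11 (-): stack=[16,3,4] mem=[0,0,16,0]
After op 12 (/): stack=[16,0] mem=[0,0,16,0]
After op 13 (dup): stack=[16,0,0] mem=[0,0,16,0]
After op 14 (RCL M2): stack=[16,0,0,16] mem=[0,0,16,0]

Answer: [16, 0, 0, 16]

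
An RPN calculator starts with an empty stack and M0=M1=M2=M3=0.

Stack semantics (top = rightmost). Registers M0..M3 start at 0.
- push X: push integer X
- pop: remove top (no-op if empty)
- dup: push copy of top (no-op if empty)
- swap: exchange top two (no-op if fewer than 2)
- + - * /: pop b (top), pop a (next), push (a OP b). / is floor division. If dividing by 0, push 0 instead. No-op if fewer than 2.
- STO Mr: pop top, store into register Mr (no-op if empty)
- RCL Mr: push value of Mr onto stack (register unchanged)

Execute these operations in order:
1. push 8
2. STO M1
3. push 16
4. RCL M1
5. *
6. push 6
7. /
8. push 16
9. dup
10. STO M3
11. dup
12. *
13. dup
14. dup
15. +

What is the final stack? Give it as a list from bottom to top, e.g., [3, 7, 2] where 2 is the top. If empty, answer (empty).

After op 1 (push 8): stack=[8] mem=[0,0,0,0]
After op 2 (STO M1): stack=[empty] mem=[0,8,0,0]
After op 3 (push 16): stack=[16] mem=[0,8,0,0]
After op 4 (RCL M1): stack=[16,8] mem=[0,8,0,0]
After op 5 (*): stack=[128] mem=[0,8,0,0]
After op 6 (push 6): stack=[128,6] mem=[0,8,0,0]
After op 7 (/): stack=[21] mem=[0,8,0,0]
After op 8 (push 16): stack=[21,16] mem=[0,8,0,0]
After op 9 (dup): stack=[21,16,16] mem=[0,8,0,0]
After op 10 (STO M3): stack=[21,16] mem=[0,8,0,16]
After op 11 (dup): stack=[21,16,16] mem=[0,8,0,16]
After op 12 (*): stack=[21,256] mem=[0,8,0,16]
After op 13 (dup): stack=[21,256,256] mem=[0,8,0,16]
After op 14 (dup): stack=[21,256,256,256] mem=[0,8,0,16]
After op 15 (+): stack=[21,256,512] mem=[0,8,0,16]

Answer: [21, 256, 512]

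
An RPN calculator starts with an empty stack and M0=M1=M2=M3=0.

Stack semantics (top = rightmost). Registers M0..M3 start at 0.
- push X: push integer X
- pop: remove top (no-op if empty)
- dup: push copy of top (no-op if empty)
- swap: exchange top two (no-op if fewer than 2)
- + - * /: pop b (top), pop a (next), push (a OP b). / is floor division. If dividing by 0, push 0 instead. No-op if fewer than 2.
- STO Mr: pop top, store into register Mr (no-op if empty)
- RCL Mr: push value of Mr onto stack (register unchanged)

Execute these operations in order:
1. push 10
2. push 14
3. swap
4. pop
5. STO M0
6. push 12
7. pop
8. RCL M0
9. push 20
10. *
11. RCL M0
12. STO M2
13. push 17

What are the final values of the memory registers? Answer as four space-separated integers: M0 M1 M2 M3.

After op 1 (push 10): stack=[10] mem=[0,0,0,0]
After op 2 (push 14): stack=[10,14] mem=[0,0,0,0]
After op 3 (swap): stack=[14,10] mem=[0,0,0,0]
After op 4 (pop): stack=[14] mem=[0,0,0,0]
After op 5 (STO M0): stack=[empty] mem=[14,0,0,0]
After op 6 (push 12): stack=[12] mem=[14,0,0,0]
After op 7 (pop): stack=[empty] mem=[14,0,0,0]
After op 8 (RCL M0): stack=[14] mem=[14,0,0,0]
After op 9 (push 20): stack=[14,20] mem=[14,0,0,0]
After op 10 (*): stack=[280] mem=[14,0,0,0]
After op 11 (RCL M0): stack=[280,14] mem=[14,0,0,0]
After op 12 (STO M2): stack=[280] mem=[14,0,14,0]
After op 13 (push 17): stack=[280,17] mem=[14,0,14,0]

Answer: 14 0 14 0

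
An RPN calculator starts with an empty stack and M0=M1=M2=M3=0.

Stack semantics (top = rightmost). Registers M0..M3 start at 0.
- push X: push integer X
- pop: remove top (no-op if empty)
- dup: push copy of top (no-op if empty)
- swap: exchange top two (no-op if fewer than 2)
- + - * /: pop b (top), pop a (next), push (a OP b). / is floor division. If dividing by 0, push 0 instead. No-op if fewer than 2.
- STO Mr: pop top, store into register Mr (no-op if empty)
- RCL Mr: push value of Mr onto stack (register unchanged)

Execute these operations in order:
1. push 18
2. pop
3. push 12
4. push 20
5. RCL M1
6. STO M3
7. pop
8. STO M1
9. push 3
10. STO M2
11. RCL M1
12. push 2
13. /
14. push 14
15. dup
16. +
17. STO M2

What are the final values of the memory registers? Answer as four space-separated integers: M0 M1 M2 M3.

After op 1 (push 18): stack=[18] mem=[0,0,0,0]
After op 2 (pop): stack=[empty] mem=[0,0,0,0]
After op 3 (push 12): stack=[12] mem=[0,0,0,0]
After op 4 (push 20): stack=[12,20] mem=[0,0,0,0]
After op 5 (RCL M1): stack=[12,20,0] mem=[0,0,0,0]
After op 6 (STO M3): stack=[12,20] mem=[0,0,0,0]
After op 7 (pop): stack=[12] mem=[0,0,0,0]
After op 8 (STO M1): stack=[empty] mem=[0,12,0,0]
After op 9 (push 3): stack=[3] mem=[0,12,0,0]
After op 10 (STO M2): stack=[empty] mem=[0,12,3,0]
After op 11 (RCL M1): stack=[12] mem=[0,12,3,0]
After op 12 (push 2): stack=[12,2] mem=[0,12,3,0]
After op 13 (/): stack=[6] mem=[0,12,3,0]
After op 14 (push 14): stack=[6,14] mem=[0,12,3,0]
After op 15 (dup): stack=[6,14,14] mem=[0,12,3,0]
After op 16 (+): stack=[6,28] mem=[0,12,3,0]
After op 17 (STO M2): stack=[6] mem=[0,12,28,0]

Answer: 0 12 28 0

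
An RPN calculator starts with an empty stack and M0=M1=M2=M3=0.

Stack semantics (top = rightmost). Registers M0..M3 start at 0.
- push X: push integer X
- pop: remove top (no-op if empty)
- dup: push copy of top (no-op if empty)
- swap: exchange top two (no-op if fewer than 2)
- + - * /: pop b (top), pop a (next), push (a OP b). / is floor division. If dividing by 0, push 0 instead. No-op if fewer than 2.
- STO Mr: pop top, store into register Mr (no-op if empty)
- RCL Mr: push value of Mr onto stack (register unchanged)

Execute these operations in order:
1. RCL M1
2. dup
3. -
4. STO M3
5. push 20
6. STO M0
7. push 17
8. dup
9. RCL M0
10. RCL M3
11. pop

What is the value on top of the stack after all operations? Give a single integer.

After op 1 (RCL M1): stack=[0] mem=[0,0,0,0]
After op 2 (dup): stack=[0,0] mem=[0,0,0,0]
After op 3 (-): stack=[0] mem=[0,0,0,0]
After op 4 (STO M3): stack=[empty] mem=[0,0,0,0]
After op 5 (push 20): stack=[20] mem=[0,0,0,0]
After op 6 (STO M0): stack=[empty] mem=[20,0,0,0]
After op 7 (push 17): stack=[17] mem=[20,0,0,0]
After op 8 (dup): stack=[17,17] mem=[20,0,0,0]
After op 9 (RCL M0): stack=[17,17,20] mem=[20,0,0,0]
After op 10 (RCL M3): stack=[17,17,20,0] mem=[20,0,0,0]
After op 11 (pop): stack=[17,17,20] mem=[20,0,0,0]

Answer: 20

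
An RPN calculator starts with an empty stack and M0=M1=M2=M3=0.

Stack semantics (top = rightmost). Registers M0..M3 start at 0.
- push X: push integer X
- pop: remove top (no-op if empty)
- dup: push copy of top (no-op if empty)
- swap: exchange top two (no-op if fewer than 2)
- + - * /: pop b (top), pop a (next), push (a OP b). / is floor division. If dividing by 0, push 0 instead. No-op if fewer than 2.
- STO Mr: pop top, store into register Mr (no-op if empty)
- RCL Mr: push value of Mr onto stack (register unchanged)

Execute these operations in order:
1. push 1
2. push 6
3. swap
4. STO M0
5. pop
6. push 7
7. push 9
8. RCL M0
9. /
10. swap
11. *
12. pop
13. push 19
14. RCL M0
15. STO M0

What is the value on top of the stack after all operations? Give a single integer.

Answer: 19

Derivation:
After op 1 (push 1): stack=[1] mem=[0,0,0,0]
After op 2 (push 6): stack=[1,6] mem=[0,0,0,0]
After op 3 (swap): stack=[6,1] mem=[0,0,0,0]
After op 4 (STO M0): stack=[6] mem=[1,0,0,0]
After op 5 (pop): stack=[empty] mem=[1,0,0,0]
After op 6 (push 7): stack=[7] mem=[1,0,0,0]
After op 7 (push 9): stack=[7,9] mem=[1,0,0,0]
After op 8 (RCL M0): stack=[7,9,1] mem=[1,0,0,0]
After op 9 (/): stack=[7,9] mem=[1,0,0,0]
After op 10 (swap): stack=[9,7] mem=[1,0,0,0]
After op 11 (*): stack=[63] mem=[1,0,0,0]
After op 12 (pop): stack=[empty] mem=[1,0,0,0]
After op 13 (push 19): stack=[19] mem=[1,0,0,0]
After op 14 (RCL M0): stack=[19,1] mem=[1,0,0,0]
After op 15 (STO M0): stack=[19] mem=[1,0,0,0]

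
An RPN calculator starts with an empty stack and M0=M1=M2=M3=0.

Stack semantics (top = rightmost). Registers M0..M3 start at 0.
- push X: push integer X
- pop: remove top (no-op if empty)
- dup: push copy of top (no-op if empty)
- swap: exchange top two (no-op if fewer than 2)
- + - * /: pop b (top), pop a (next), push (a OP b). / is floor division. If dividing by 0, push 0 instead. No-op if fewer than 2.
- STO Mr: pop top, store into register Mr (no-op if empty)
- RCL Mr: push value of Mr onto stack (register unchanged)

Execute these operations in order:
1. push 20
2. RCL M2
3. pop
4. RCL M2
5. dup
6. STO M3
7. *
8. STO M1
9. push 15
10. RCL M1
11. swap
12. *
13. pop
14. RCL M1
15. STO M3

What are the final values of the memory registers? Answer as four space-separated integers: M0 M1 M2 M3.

Answer: 0 0 0 0

Derivation:
After op 1 (push 20): stack=[20] mem=[0,0,0,0]
After op 2 (RCL M2): stack=[20,0] mem=[0,0,0,0]
After op 3 (pop): stack=[20] mem=[0,0,0,0]
After op 4 (RCL M2): stack=[20,0] mem=[0,0,0,0]
After op 5 (dup): stack=[20,0,0] mem=[0,0,0,0]
After op 6 (STO M3): stack=[20,0] mem=[0,0,0,0]
After op 7 (*): stack=[0] mem=[0,0,0,0]
After op 8 (STO M1): stack=[empty] mem=[0,0,0,0]
After op 9 (push 15): stack=[15] mem=[0,0,0,0]
After op 10 (RCL M1): stack=[15,0] mem=[0,0,0,0]
After op 11 (swap): stack=[0,15] mem=[0,0,0,0]
After op 12 (*): stack=[0] mem=[0,0,0,0]
After op 13 (pop): stack=[empty] mem=[0,0,0,0]
After op 14 (RCL M1): stack=[0] mem=[0,0,0,0]
After op 15 (STO M3): stack=[empty] mem=[0,0,0,0]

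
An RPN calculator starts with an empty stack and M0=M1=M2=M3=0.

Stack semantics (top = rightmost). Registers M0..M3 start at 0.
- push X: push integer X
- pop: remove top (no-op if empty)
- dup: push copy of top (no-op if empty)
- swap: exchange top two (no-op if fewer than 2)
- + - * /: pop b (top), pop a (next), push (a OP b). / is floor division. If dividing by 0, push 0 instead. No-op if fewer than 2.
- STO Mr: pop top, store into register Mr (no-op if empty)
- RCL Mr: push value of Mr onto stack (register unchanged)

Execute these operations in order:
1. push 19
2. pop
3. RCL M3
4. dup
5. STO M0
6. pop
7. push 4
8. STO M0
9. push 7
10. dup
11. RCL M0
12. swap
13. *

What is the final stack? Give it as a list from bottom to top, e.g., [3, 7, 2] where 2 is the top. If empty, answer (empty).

Answer: [7, 28]

Derivation:
After op 1 (push 19): stack=[19] mem=[0,0,0,0]
After op 2 (pop): stack=[empty] mem=[0,0,0,0]
After op 3 (RCL M3): stack=[0] mem=[0,0,0,0]
After op 4 (dup): stack=[0,0] mem=[0,0,0,0]
After op 5 (STO M0): stack=[0] mem=[0,0,0,0]
After op 6 (pop): stack=[empty] mem=[0,0,0,0]
After op 7 (push 4): stack=[4] mem=[0,0,0,0]
After op 8 (STO M0): stack=[empty] mem=[4,0,0,0]
After op 9 (push 7): stack=[7] mem=[4,0,0,0]
After op 10 (dup): stack=[7,7] mem=[4,0,0,0]
After op 11 (RCL M0): stack=[7,7,4] mem=[4,0,0,0]
After op 12 (swap): stack=[7,4,7] mem=[4,0,0,0]
After op 13 (*): stack=[7,28] mem=[4,0,0,0]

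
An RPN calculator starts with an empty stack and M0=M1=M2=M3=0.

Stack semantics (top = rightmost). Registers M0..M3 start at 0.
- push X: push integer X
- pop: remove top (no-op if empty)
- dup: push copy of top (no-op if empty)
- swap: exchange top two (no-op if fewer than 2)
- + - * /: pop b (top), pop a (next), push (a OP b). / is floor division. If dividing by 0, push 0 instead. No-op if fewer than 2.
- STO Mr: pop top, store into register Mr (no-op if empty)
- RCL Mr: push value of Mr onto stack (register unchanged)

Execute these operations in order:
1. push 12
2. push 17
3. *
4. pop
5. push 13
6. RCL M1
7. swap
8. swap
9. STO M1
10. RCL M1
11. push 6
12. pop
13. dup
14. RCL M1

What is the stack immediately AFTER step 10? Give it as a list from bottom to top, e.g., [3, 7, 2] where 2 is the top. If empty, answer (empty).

After op 1 (push 12): stack=[12] mem=[0,0,0,0]
After op 2 (push 17): stack=[12,17] mem=[0,0,0,0]
After op 3 (*): stack=[204] mem=[0,0,0,0]
After op 4 (pop): stack=[empty] mem=[0,0,0,0]
After op 5 (push 13): stack=[13] mem=[0,0,0,0]
After op 6 (RCL M1): stack=[13,0] mem=[0,0,0,0]
After op 7 (swap): stack=[0,13] mem=[0,0,0,0]
After op 8 (swap): stack=[13,0] mem=[0,0,0,0]
After op 9 (STO M1): stack=[13] mem=[0,0,0,0]
After op 10 (RCL M1): stack=[13,0] mem=[0,0,0,0]

[13, 0]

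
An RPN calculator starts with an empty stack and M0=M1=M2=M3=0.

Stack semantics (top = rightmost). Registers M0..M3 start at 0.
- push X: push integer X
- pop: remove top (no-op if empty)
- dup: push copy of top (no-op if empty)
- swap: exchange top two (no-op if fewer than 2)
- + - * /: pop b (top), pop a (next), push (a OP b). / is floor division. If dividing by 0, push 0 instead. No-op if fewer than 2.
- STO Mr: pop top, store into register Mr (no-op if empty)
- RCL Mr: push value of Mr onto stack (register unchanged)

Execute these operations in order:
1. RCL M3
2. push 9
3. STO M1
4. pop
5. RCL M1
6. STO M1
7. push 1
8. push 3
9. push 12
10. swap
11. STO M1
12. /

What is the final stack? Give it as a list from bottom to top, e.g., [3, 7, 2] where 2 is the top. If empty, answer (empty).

Answer: [0]

Derivation:
After op 1 (RCL M3): stack=[0] mem=[0,0,0,0]
After op 2 (push 9): stack=[0,9] mem=[0,0,0,0]
After op 3 (STO M1): stack=[0] mem=[0,9,0,0]
After op 4 (pop): stack=[empty] mem=[0,9,0,0]
After op 5 (RCL M1): stack=[9] mem=[0,9,0,0]
After op 6 (STO M1): stack=[empty] mem=[0,9,0,0]
After op 7 (push 1): stack=[1] mem=[0,9,0,0]
After op 8 (push 3): stack=[1,3] mem=[0,9,0,0]
After op 9 (push 12): stack=[1,3,12] mem=[0,9,0,0]
After op 10 (swap): stack=[1,12,3] mem=[0,9,0,0]
After op 11 (STO M1): stack=[1,12] mem=[0,3,0,0]
After op 12 (/): stack=[0] mem=[0,3,0,0]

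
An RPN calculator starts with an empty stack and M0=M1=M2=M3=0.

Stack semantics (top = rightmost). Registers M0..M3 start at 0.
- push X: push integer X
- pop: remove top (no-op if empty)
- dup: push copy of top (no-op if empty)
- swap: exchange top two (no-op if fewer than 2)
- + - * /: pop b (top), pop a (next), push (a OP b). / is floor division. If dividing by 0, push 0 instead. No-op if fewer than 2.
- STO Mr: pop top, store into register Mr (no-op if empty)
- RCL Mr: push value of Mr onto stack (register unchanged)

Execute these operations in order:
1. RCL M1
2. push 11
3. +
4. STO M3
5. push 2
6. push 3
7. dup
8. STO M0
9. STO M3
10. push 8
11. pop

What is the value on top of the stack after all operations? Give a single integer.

Answer: 2

Derivation:
After op 1 (RCL M1): stack=[0] mem=[0,0,0,0]
After op 2 (push 11): stack=[0,11] mem=[0,0,0,0]
After op 3 (+): stack=[11] mem=[0,0,0,0]
After op 4 (STO M3): stack=[empty] mem=[0,0,0,11]
After op 5 (push 2): stack=[2] mem=[0,0,0,11]
After op 6 (push 3): stack=[2,3] mem=[0,0,0,11]
After op 7 (dup): stack=[2,3,3] mem=[0,0,0,11]
After op 8 (STO M0): stack=[2,3] mem=[3,0,0,11]
After op 9 (STO M3): stack=[2] mem=[3,0,0,3]
After op 10 (push 8): stack=[2,8] mem=[3,0,0,3]
After op 11 (pop): stack=[2] mem=[3,0,0,3]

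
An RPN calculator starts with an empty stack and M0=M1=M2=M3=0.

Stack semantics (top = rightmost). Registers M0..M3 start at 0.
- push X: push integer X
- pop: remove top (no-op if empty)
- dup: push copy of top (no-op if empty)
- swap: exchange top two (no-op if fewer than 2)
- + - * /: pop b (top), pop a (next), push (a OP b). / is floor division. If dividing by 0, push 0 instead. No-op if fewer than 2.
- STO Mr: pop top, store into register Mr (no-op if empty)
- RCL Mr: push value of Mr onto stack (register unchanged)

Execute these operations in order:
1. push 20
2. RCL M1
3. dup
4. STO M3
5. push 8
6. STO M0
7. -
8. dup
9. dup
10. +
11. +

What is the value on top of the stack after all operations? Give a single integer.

Answer: 60

Derivation:
After op 1 (push 20): stack=[20] mem=[0,0,0,0]
After op 2 (RCL M1): stack=[20,0] mem=[0,0,0,0]
After op 3 (dup): stack=[20,0,0] mem=[0,0,0,0]
After op 4 (STO M3): stack=[20,0] mem=[0,0,0,0]
After op 5 (push 8): stack=[20,0,8] mem=[0,0,0,0]
After op 6 (STO M0): stack=[20,0] mem=[8,0,0,0]
After op 7 (-): stack=[20] mem=[8,0,0,0]
After op 8 (dup): stack=[20,20] mem=[8,0,0,0]
After op 9 (dup): stack=[20,20,20] mem=[8,0,0,0]
After op 10 (+): stack=[20,40] mem=[8,0,0,0]
After op 11 (+): stack=[60] mem=[8,0,0,0]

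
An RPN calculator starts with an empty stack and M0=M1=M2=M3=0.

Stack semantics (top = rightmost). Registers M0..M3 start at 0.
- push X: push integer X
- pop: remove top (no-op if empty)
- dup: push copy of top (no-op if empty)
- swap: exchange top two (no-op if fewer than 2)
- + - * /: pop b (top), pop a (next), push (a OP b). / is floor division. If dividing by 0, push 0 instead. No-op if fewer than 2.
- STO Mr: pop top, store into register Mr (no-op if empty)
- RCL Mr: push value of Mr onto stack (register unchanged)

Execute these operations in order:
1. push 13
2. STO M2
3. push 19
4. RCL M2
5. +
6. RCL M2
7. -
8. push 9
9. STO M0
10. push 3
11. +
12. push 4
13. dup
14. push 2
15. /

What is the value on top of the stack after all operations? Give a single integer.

Answer: 2

Derivation:
After op 1 (push 13): stack=[13] mem=[0,0,0,0]
After op 2 (STO M2): stack=[empty] mem=[0,0,13,0]
After op 3 (push 19): stack=[19] mem=[0,0,13,0]
After op 4 (RCL M2): stack=[19,13] mem=[0,0,13,0]
After op 5 (+): stack=[32] mem=[0,0,13,0]
After op 6 (RCL M2): stack=[32,13] mem=[0,0,13,0]
After op 7 (-): stack=[19] mem=[0,0,13,0]
After op 8 (push 9): stack=[19,9] mem=[0,0,13,0]
After op 9 (STO M0): stack=[19] mem=[9,0,13,0]
After op 10 (push 3): stack=[19,3] mem=[9,0,13,0]
After op 11 (+): stack=[22] mem=[9,0,13,0]
After op 12 (push 4): stack=[22,4] mem=[9,0,13,0]
After op 13 (dup): stack=[22,4,4] mem=[9,0,13,0]
After op 14 (push 2): stack=[22,4,4,2] mem=[9,0,13,0]
After op 15 (/): stack=[22,4,2] mem=[9,0,13,0]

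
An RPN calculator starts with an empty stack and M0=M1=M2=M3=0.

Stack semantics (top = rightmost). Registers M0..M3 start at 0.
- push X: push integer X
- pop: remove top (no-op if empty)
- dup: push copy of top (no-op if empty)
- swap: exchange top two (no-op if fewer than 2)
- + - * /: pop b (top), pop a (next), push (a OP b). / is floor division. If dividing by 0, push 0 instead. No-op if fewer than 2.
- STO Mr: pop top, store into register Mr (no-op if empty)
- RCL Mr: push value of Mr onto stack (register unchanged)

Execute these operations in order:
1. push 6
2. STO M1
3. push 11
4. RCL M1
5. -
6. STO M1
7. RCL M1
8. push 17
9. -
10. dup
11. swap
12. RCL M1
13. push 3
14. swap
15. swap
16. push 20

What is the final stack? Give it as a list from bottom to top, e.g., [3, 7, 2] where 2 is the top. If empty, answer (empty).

Answer: [-12, -12, 5, 3, 20]

Derivation:
After op 1 (push 6): stack=[6] mem=[0,0,0,0]
After op 2 (STO M1): stack=[empty] mem=[0,6,0,0]
After op 3 (push 11): stack=[11] mem=[0,6,0,0]
After op 4 (RCL M1): stack=[11,6] mem=[0,6,0,0]
After op 5 (-): stack=[5] mem=[0,6,0,0]
After op 6 (STO M1): stack=[empty] mem=[0,5,0,0]
After op 7 (RCL M1): stack=[5] mem=[0,5,0,0]
After op 8 (push 17): stack=[5,17] mem=[0,5,0,0]
After op 9 (-): stack=[-12] mem=[0,5,0,0]
After op 10 (dup): stack=[-12,-12] mem=[0,5,0,0]
After op 11 (swap): stack=[-12,-12] mem=[0,5,0,0]
After op 12 (RCL M1): stack=[-12,-12,5] mem=[0,5,0,0]
After op 13 (push 3): stack=[-12,-12,5,3] mem=[0,5,0,0]
After op 14 (swap): stack=[-12,-12,3,5] mem=[0,5,0,0]
After op 15 (swap): stack=[-12,-12,5,3] mem=[0,5,0,0]
After op 16 (push 20): stack=[-12,-12,5,3,20] mem=[0,5,0,0]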